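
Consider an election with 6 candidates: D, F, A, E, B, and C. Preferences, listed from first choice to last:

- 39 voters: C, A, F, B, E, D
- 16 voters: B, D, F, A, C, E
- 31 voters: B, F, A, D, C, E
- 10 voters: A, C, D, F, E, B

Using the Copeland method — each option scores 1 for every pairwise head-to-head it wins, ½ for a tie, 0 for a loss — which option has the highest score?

A

D: beats E; loses to F, A, B, and C → score 1.
F: beats D, E, and B; loses to A and C → score 3.
A: beats D, F, E, B, and C → score 5.
E: loses to D, F, A, B, and C → score 0.
B: beats D and E; loses to F, A, and C → score 2.
C: beats D, F, E, and B; loses to A → score 4.
A has the best pairwise record.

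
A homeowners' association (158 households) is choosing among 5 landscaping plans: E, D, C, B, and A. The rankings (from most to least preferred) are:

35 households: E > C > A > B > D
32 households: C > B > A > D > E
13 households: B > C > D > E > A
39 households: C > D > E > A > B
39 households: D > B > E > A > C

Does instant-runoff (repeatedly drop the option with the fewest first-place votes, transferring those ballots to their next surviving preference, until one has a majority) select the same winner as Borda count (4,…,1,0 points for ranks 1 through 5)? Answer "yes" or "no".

Instant-runoff — R1 E 35, D 39, C 71, B 13, A 0 (A out); R2 E 35, D 39, C 71, B 13 (B out); R3 E 35, D 39, C 84 (C winner). Winner: C.
Borda — scores: E 309, D 331, C 428, B 300, A 212. Winner: C.
The two methods agree.

yes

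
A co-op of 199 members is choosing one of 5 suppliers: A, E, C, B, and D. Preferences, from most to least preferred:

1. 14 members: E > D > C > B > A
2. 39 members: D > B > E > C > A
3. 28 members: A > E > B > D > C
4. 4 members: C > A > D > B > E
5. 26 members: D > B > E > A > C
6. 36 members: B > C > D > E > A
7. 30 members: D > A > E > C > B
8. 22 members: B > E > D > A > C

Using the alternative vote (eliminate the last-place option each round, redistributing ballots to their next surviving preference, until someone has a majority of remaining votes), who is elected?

Round 1: A 28, E 14, C 4, B 58, D 95. Eliminate C.
Round 2: A 32, E 14, B 58, D 95. Eliminate E.
Round 3: A 32, B 58, D 109. D has a majority.

D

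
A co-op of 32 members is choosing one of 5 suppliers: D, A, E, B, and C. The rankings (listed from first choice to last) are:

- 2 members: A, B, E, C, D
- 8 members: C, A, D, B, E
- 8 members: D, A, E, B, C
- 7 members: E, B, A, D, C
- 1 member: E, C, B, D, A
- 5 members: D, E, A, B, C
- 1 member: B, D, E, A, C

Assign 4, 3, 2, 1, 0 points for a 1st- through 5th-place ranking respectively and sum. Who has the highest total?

D: 2·0 + 8·2 + 8·4 + 7·1 + 1·1 + 5·4 + 1·3 = 79
A: 2·4 + 8·3 + 8·3 + 7·2 + 1·0 + 5·2 + 1·1 = 81
E: 2·2 + 8·0 + 8·2 + 7·4 + 1·4 + 5·3 + 1·2 = 69
B: 2·3 + 8·1 + 8·1 + 7·3 + 1·2 + 5·1 + 1·4 = 54
C: 2·1 + 8·4 + 8·0 + 7·0 + 1·3 + 5·0 + 1·0 = 37
A has the highest Borda score (81).

A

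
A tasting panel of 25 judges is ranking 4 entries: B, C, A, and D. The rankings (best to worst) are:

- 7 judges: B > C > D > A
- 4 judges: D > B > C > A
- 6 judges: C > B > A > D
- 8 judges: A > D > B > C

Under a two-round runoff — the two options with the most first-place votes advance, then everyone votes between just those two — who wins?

B

Round 1 first-place votes: B 7, C 6, A 8, D 4.
A and B advance.
Runoff: A is preferred to B by 8 voters; B by 17.
B wins the runoff.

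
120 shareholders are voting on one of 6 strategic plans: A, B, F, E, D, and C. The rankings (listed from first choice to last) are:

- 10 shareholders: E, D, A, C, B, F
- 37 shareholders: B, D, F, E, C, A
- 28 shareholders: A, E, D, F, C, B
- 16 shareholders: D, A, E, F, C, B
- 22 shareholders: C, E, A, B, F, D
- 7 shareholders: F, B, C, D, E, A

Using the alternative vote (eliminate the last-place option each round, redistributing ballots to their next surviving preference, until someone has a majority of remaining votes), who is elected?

Round 1: A 28, B 37, F 7, E 10, D 16, C 22. Eliminate F.
Round 2: A 28, B 44, E 10, D 16, C 22. Eliminate E.
Round 3: A 28, B 44, D 26, C 22. Eliminate C.
Round 4: A 50, B 44, D 26. Eliminate D.
Round 5: A 76, B 44. A has a majority.

A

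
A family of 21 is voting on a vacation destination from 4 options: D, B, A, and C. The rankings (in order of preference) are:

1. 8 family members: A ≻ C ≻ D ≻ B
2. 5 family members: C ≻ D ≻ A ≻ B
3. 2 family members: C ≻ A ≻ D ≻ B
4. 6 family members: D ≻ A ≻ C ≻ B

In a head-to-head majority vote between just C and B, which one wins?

Voters preferring C to B: 21; preferring B to C: 0.
C wins the head-to-head.

C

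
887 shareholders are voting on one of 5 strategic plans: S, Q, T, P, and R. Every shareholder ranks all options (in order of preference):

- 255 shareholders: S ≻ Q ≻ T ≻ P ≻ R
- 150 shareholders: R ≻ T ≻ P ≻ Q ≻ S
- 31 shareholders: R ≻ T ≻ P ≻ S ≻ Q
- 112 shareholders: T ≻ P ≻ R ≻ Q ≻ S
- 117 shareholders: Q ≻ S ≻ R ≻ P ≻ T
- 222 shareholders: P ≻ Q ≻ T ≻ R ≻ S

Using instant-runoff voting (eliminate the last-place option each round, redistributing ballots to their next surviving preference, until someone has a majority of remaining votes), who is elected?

Round 1: S 255, Q 117, T 112, P 222, R 181. Eliminate T.
Round 2: S 255, Q 117, P 334, R 181. Eliminate Q.
Round 3: S 372, P 334, R 181. Eliminate R.
Round 4: S 372, P 515. P has a majority.

P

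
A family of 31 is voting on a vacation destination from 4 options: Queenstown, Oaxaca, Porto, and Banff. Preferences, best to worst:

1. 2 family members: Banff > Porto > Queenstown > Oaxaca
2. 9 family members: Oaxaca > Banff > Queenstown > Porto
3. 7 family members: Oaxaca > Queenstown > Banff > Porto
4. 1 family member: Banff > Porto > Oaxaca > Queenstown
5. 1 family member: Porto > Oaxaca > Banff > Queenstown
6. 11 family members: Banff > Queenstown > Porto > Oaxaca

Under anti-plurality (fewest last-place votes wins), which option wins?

Banff

Last-place votes: Queenstown 2, Oaxaca 13, Porto 16, Banff 0.
Banff is ranked last by the fewest voters, so Banff wins.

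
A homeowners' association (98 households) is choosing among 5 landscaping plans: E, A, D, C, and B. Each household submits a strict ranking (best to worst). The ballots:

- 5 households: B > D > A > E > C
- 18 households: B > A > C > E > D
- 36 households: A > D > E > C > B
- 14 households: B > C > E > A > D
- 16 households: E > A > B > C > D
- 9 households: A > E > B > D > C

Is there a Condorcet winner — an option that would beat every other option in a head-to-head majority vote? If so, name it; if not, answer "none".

A

A vs E: 68–30 for A.
A vs D: 93–5 for A.
A vs C: 84–14 for A.
A vs B: 61–37 for A.
A beats every other option head-to-head.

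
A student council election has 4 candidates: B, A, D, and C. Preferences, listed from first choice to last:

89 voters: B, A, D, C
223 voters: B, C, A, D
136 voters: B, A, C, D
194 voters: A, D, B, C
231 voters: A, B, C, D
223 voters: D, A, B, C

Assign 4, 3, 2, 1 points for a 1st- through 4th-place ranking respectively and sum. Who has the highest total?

A

B: 89·4 + 223·4 + 136·4 + 194·2 + 231·3 + 223·2 = 3319
A: 89·3 + 223·2 + 136·3 + 194·4 + 231·4 + 223·3 = 3490
D: 89·2 + 223·1 + 136·1 + 194·3 + 231·1 + 223·4 = 2242
C: 89·1 + 223·3 + 136·2 + 194·1 + 231·2 + 223·1 = 1909
A has the highest Borda score (3490).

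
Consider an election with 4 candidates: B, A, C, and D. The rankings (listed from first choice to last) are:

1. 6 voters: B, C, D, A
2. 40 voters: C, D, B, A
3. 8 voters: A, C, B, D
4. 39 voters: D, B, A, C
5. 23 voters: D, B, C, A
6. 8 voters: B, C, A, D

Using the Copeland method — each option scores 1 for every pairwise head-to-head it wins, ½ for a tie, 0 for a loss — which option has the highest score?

B: beats A and C; loses to D → score 2.
A: loses to B, C, and D → score 0.
C: beats A; ties D; loses to B → score 1.5.
D: beats B and A; ties C → score 2.5.
D has the best pairwise record.

D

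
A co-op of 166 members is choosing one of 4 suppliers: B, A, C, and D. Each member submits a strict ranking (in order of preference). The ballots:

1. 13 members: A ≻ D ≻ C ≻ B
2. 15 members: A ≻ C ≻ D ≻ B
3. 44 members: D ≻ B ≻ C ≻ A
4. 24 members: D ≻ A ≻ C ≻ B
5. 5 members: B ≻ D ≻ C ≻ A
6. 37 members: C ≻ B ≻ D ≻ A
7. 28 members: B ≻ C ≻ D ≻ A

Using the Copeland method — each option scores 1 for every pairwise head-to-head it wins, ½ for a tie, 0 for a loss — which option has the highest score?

B: beats A; loses to C and D → score 1.
A: loses to B, C, and D → score 0.
C: beats B and A; loses to D → score 2.
D: beats B, A, and C → score 3.
D has the best pairwise record.

D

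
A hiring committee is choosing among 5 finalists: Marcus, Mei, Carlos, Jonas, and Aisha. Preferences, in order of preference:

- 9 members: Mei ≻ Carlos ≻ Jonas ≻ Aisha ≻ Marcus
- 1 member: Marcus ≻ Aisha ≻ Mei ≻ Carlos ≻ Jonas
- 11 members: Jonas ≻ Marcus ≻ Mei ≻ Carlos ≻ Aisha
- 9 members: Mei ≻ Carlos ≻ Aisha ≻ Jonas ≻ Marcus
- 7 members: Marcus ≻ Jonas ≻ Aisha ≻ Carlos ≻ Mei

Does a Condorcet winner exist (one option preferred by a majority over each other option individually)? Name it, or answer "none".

Checking pairwise contests:
Jonas beats Marcus 29–8.
Marcus beats Mei 19–18.
Marcus beats Carlos 19–18.
Mei beats Jonas 19–18.
Marcus beats Aisha 19–18.
Every option loses at least one head-to-head, so there is no Condorcet winner.

none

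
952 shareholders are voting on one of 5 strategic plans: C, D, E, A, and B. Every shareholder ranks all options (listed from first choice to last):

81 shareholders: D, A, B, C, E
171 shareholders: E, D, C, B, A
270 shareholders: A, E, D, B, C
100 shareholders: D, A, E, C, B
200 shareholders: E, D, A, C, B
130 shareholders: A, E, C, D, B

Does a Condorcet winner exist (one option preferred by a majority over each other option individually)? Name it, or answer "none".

none

Checking pairwise contests:
D beats C 822–130.
E beats D 771–181.
A beats E 581–371.
D beats A 552–400.
C beats B 601–351.
Every option loses at least one head-to-head, so there is no Condorcet winner.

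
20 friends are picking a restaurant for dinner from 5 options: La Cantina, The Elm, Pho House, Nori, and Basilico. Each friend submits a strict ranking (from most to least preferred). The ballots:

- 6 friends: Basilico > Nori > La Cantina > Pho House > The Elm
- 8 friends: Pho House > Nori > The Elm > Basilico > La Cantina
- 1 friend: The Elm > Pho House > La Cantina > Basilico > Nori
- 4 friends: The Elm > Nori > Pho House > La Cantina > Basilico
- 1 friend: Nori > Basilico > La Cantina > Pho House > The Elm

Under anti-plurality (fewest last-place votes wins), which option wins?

Pho House

Last-place votes: La Cantina 8, The Elm 7, Pho House 0, Nori 1, Basilico 4.
Pho House is ranked last by the fewest voters, so Pho House wins.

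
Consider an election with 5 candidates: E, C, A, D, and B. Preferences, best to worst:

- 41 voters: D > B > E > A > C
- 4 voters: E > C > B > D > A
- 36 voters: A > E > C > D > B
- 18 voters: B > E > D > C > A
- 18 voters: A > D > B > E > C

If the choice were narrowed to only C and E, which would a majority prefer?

E

Voters preferring C to E: 0; preferring E to C: 117.
E wins the head-to-head.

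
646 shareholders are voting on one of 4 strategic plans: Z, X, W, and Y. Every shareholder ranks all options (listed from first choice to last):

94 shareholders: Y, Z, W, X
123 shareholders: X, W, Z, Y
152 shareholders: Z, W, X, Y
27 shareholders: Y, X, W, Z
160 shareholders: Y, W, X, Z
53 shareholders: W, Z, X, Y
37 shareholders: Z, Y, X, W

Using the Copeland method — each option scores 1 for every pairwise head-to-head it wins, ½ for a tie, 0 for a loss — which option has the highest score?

W

Z: beats X and Y; loses to W → score 2.
X: beats Y; loses to Z and W → score 1.
W: beats Z, X, and Y → score 3.
Y: loses to Z, X, and W → score 0.
W has the best pairwise record.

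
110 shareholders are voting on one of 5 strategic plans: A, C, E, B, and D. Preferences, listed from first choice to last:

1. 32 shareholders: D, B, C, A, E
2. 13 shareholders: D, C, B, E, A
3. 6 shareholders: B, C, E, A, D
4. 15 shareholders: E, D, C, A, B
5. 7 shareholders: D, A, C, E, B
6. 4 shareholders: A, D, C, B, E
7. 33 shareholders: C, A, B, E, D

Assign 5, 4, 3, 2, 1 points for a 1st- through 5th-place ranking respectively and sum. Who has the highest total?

A: 32·2 + 13·1 + 6·2 + 15·2 + 7·4 + 4·5 + 33·4 = 299
C: 32·3 + 13·4 + 6·4 + 15·3 + 7·3 + 4·3 + 33·5 = 415
E: 32·1 + 13·2 + 6·3 + 15·5 + 7·2 + 4·1 + 33·2 = 235
B: 32·4 + 13·3 + 6·5 + 15·1 + 7·1 + 4·2 + 33·3 = 326
D: 32·5 + 13·5 + 6·1 + 15·4 + 7·5 + 4·4 + 33·1 = 375
C has the highest Borda score (415).

C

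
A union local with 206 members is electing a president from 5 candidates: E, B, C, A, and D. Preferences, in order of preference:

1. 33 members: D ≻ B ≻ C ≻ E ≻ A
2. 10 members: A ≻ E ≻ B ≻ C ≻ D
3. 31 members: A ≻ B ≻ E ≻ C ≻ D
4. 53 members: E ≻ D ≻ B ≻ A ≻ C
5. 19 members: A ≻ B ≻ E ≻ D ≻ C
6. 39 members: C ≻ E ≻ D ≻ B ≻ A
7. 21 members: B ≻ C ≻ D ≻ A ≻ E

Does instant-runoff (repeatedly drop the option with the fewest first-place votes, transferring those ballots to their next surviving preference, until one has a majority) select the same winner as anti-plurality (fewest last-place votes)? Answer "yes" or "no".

Instant-runoff — R1 E 53, B 21, C 39, A 60, D 33 (B out); R2 E 53, C 60, A 60, D 33 (D out); R3 E 53, C 93, A 60 (E out); R4 C 93, A 113 (A winner). Winner: A.
Anti-plurality — last-place votes: E 21, B 0, C 72, A 72, D 41. Winner: B.
The two methods disagree.

no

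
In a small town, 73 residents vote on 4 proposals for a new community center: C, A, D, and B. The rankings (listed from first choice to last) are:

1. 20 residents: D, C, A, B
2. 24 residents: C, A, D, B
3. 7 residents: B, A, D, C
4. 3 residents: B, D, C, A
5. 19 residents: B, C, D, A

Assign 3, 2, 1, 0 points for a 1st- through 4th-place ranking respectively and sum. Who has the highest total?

C: 20·2 + 24·3 + 7·0 + 3·1 + 19·2 = 153
A: 20·1 + 24·2 + 7·2 + 3·0 + 19·0 = 82
D: 20·3 + 24·1 + 7·1 + 3·2 + 19·1 = 116
B: 20·0 + 24·0 + 7·3 + 3·3 + 19·3 = 87
C has the highest Borda score (153).

C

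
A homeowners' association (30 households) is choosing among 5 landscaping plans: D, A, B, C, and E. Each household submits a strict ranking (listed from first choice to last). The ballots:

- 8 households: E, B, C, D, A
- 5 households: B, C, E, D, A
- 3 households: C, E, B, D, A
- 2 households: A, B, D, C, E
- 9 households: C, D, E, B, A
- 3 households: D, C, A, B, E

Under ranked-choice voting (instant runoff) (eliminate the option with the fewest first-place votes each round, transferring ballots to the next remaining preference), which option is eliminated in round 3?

Round 1: D 3, A 2, B 5, C 12, E 8. Eliminate A.
Round 2: D 3, B 7, C 12, E 8. Eliminate D.
Round 3: B 7, C 15, E 8. Eliminate B.

B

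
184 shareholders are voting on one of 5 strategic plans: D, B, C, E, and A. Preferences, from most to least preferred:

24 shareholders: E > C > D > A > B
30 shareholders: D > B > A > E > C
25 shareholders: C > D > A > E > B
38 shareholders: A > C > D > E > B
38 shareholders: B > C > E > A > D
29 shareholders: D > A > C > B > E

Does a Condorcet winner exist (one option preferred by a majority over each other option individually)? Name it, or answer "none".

none

Checking pairwise contests:
C beats D 125–59.
D beats B 146–38.
A beats C 97–87.
D beats E 122–62.
D beats A 108–76.
Every option loses at least one head-to-head, so there is no Condorcet winner.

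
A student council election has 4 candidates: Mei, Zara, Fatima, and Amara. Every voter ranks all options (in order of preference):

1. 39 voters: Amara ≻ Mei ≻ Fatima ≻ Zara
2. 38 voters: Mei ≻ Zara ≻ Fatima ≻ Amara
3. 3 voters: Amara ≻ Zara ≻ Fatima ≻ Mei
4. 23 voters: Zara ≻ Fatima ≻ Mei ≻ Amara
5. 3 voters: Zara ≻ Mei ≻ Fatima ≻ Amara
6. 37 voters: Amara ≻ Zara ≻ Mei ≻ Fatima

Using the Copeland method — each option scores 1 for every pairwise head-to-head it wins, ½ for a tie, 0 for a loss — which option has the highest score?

Mei: beats Zara and Fatima; loses to Amara → score 2.
Zara: beats Fatima; loses to Mei and Amara → score 1.
Fatima: loses to Mei, Zara, and Amara → score 0.
Amara: beats Mei, Zara, and Fatima → score 3.
Amara has the best pairwise record.

Amara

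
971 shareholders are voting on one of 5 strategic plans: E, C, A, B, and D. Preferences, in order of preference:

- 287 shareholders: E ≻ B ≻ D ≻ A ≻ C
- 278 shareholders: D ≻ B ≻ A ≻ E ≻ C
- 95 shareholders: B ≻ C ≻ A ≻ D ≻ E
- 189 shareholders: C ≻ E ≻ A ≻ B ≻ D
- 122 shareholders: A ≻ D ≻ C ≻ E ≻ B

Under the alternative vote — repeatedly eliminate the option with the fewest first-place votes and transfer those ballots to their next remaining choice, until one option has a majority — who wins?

Round 1: E 287, C 189, A 122, B 95, D 278. Eliminate B.
Round 2: E 287, C 284, A 122, D 278. Eliminate A.
Round 3: E 287, C 284, D 400. Eliminate C.
Round 4: E 476, D 495. D has a majority.

D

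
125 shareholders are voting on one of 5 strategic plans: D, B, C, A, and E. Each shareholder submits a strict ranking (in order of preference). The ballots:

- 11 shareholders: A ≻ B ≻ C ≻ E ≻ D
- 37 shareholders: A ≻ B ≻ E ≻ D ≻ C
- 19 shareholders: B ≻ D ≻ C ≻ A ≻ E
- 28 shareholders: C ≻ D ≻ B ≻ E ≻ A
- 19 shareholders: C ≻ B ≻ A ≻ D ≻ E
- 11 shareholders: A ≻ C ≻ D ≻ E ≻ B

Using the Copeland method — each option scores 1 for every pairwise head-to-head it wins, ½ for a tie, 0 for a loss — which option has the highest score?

B

D: beats E; loses to B, C, and A → score 1.
B: beats D, C, A, and E → score 4.
C: beats D, A, and E; loses to B → score 3.
A: beats D and E; loses to B and C → score 2.
E: loses to D, B, C, and A → score 0.
B has the best pairwise record.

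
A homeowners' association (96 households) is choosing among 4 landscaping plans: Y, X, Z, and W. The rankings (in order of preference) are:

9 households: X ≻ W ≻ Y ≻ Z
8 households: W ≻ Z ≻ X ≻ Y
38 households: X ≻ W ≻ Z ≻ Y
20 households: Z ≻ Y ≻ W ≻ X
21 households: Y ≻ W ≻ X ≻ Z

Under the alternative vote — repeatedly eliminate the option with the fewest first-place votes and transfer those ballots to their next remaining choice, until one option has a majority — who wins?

Round 1: Y 21, X 47, Z 20, W 8. Eliminate W.
Round 2: Y 21, X 47, Z 28. Eliminate Y.
Round 3: X 68, Z 28. X has a majority.

X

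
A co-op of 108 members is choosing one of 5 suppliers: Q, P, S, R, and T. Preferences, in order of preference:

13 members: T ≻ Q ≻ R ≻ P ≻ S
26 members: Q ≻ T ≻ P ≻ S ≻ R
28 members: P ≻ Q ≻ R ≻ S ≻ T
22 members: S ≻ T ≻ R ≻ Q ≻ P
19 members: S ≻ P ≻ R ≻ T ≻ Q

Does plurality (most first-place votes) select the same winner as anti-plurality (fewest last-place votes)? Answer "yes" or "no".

yes

Plurality — first-place votes: Q 26, P 28, S 41, R 0, T 13. Winner: S.
Anti-plurality — last-place votes: Q 19, P 22, S 13, R 26, T 28. Winner: S.
The two methods agree.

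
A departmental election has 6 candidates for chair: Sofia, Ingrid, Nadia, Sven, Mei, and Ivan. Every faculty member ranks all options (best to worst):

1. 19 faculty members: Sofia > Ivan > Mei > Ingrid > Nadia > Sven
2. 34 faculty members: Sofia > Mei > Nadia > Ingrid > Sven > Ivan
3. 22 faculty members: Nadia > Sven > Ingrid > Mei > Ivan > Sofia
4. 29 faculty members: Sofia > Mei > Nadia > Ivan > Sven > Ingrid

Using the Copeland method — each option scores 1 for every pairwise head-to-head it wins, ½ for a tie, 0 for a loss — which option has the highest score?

Sofia: beats Ingrid, Nadia, Sven, Mei, and Ivan → score 5.
Ingrid: beats Sven and Ivan; loses to Sofia, Nadia, and Mei → score 2.
Nadia: beats Ingrid, Sven, and Ivan; loses to Sofia and Mei → score 3.
Sven: beats Ivan; loses to Sofia, Ingrid, Nadia, and Mei → score 1.
Mei: beats Ingrid, Nadia, Sven, and Ivan; loses to Sofia → score 4.
Ivan: loses to Sofia, Ingrid, Nadia, Sven, and Mei → score 0.
Sofia has the best pairwise record.

Sofia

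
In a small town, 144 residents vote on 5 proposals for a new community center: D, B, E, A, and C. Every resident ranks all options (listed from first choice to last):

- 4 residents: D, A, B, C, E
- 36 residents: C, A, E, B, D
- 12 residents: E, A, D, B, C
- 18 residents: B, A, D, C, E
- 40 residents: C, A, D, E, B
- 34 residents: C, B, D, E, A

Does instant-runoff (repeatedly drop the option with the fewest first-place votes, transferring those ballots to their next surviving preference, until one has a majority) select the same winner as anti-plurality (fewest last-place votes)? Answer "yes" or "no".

Instant-runoff — R1 D 4, B 18, E 12, A 0, C 110 (C winner). Winner: C.
Anti-plurality — last-place votes: D 36, B 40, E 22, A 34, C 12. Winner: C.
The two methods agree.

yes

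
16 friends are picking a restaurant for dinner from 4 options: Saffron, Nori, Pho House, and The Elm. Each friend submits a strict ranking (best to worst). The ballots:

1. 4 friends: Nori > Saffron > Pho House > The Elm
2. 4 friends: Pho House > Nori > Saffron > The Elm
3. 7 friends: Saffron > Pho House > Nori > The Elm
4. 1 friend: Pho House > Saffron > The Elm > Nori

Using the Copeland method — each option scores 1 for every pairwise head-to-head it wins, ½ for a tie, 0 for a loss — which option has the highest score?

Saffron: beats Pho House and The Elm; ties Nori → score 2.5.
Nori: beats The Elm; ties Saffron; loses to Pho House → score 1.5.
Pho House: beats Nori and The Elm; loses to Saffron → score 2.
The Elm: loses to Saffron, Nori, and Pho House → score 0.
Saffron has the best pairwise record.

Saffron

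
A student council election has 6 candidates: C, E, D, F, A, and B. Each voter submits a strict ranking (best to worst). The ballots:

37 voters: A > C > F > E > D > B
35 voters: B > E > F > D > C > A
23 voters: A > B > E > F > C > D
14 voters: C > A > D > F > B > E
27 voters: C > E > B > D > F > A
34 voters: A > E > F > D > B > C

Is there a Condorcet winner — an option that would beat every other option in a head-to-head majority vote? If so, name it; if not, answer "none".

A

A vs C: 94–76 for A.
A vs E: 108–62 for A.
A vs D: 108–62 for A.
A vs F: 108–62 for A.
A vs B: 108–62 for A.
A beats every other option head-to-head.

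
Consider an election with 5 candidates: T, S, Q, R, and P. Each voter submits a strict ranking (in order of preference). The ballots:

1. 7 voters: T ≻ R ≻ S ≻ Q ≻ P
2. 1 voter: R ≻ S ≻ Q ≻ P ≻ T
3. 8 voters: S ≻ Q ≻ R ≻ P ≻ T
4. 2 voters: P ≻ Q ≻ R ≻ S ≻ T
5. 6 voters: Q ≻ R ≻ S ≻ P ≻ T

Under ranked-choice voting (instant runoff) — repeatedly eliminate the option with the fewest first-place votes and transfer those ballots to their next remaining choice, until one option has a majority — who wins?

Round 1: T 7, S 8, Q 6, R 1, P 2. Eliminate R.
Round 2: T 7, S 9, Q 6, P 2. Eliminate P.
Round 3: T 7, S 9, Q 8. Eliminate T.
Round 4: S 16, Q 8. S has a majority.

S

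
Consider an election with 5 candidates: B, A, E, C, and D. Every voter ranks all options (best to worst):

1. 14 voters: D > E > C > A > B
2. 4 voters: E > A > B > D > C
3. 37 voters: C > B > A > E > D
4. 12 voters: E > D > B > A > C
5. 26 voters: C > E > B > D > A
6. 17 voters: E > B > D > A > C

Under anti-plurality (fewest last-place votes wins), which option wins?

Last-place votes: B 14, A 26, E 0, C 33, D 37.
E is ranked last by the fewest voters, so E wins.

E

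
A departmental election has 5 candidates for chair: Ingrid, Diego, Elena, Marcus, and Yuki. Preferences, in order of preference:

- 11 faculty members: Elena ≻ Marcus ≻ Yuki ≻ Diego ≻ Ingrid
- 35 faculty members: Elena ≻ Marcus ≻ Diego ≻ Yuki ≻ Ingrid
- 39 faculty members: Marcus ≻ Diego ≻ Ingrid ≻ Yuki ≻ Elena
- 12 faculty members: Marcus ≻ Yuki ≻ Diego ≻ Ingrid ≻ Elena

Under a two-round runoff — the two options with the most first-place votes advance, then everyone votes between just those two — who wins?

Round 1 first-place votes: Ingrid 0, Diego 0, Elena 46, Marcus 51, Yuki 0.
Marcus and Elena advance.
Runoff: Marcus is preferred to Elena by 51 voters; Elena by 46.
Marcus wins the runoff.

Marcus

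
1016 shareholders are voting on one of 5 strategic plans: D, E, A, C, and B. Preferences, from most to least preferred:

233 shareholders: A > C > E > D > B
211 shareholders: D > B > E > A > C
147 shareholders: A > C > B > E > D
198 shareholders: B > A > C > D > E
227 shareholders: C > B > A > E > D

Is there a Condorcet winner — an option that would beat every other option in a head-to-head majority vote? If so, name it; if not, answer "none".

Checking pairwise contests:
E beats D 607–409.
A beats E 805–211.
B beats A 636–380.
A beats C 789–227.
C beats B 607–409.
Every option loses at least one head-to-head, so there is no Condorcet winner.

none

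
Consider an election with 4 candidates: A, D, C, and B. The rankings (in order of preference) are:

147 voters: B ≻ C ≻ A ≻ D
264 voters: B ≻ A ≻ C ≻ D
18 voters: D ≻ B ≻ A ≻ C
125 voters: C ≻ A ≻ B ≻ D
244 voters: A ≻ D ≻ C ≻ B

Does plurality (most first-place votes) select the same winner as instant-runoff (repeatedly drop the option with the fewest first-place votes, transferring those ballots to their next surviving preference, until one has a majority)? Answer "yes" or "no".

yes

Plurality — first-place votes: A 244, D 18, C 125, B 411. Winner: B.
Instant-runoff — R1 A 244, D 18, C 125, B 411 (B winner). Winner: B.
The two methods agree.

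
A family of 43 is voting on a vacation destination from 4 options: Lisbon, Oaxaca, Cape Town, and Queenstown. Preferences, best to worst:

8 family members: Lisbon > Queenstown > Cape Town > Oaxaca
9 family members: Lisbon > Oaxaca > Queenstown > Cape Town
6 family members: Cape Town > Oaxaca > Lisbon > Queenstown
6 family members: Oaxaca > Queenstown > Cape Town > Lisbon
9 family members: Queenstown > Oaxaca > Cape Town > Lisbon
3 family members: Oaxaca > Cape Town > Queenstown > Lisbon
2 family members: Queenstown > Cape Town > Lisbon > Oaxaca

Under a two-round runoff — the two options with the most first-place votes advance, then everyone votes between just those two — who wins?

Lisbon

Round 1 first-place votes: Lisbon 17, Oaxaca 9, Cape Town 6, Queenstown 11.
Lisbon and Queenstown advance.
Runoff: Lisbon is preferred to Queenstown by 23 voters; Queenstown by 20.
Lisbon wins the runoff.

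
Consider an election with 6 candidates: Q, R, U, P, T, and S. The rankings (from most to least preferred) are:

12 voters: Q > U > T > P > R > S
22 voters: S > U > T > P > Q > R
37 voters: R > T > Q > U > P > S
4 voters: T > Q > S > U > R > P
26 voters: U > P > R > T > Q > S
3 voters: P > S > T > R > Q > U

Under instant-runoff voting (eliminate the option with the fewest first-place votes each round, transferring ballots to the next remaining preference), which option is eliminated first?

Round 1: Q 12, R 37, U 26, P 3, T 4, S 22. Eliminate P.

P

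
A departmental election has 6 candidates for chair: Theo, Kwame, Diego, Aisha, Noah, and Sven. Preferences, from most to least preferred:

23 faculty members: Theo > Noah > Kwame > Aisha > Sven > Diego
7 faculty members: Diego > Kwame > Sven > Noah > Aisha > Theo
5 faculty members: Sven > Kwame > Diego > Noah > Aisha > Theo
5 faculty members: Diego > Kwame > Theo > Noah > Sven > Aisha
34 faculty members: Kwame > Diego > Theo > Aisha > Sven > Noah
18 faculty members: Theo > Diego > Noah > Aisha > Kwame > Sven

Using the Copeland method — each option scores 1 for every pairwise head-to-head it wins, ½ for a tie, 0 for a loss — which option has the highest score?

Theo: beats Aisha, Noah, and Sven; loses to Kwame and Diego → score 3.
Kwame: beats Theo, Diego, Aisha, Noah, and Sven → score 5.
Diego: beats Theo, Aisha, Noah, and Sven; loses to Kwame → score 4.
Aisha: beats Sven; loses to Theo, Kwame, Diego, and Noah → score 1.
Noah: beats Aisha; ties Sven; loses to Theo, Kwame, and Diego → score 1.5.
Sven: ties Noah; loses to Theo, Kwame, Diego, and Aisha → score 0.5.
Kwame has the best pairwise record.

Kwame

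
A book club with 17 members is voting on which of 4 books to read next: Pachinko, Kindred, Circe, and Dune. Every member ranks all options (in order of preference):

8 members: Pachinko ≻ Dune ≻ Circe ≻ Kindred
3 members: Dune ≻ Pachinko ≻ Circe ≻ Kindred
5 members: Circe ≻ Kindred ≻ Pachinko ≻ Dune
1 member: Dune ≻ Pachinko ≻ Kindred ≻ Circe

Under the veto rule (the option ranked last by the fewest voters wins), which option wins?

Pachinko

Last-place votes: Pachinko 0, Kindred 11, Circe 1, Dune 5.
Pachinko is ranked last by the fewest voters, so Pachinko wins.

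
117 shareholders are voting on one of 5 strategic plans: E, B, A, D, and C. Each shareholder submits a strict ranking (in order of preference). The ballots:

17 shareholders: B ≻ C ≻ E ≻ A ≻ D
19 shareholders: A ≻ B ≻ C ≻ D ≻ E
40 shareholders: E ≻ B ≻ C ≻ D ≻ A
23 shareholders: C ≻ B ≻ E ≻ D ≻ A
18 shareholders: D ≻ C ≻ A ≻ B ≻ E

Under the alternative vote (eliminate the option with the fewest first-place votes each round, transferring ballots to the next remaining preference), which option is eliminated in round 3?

A

Round 1: E 40, B 17, A 19, D 18, C 23. Eliminate B.
Round 2: E 40, A 19, D 18, C 40. Eliminate D.
Round 3: E 40, A 19, C 58. Eliminate A.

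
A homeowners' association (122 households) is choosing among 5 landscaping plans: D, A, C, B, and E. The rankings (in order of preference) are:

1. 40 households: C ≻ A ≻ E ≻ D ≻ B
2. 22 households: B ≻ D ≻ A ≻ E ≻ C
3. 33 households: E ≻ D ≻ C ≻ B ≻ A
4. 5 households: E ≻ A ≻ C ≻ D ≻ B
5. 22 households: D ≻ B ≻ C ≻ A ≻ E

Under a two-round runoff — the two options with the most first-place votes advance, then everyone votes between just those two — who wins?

C

Round 1 first-place votes: D 22, A 0, C 40, B 22, E 38.
C and E advance.
Runoff: C is preferred to E by 62 voters; E by 60.
C wins the runoff.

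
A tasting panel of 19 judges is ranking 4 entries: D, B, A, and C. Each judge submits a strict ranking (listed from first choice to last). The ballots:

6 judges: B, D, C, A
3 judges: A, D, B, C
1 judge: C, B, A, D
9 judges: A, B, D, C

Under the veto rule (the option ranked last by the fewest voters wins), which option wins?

Last-place votes: D 1, B 0, A 6, C 12.
B is ranked last by the fewest voters, so B wins.

B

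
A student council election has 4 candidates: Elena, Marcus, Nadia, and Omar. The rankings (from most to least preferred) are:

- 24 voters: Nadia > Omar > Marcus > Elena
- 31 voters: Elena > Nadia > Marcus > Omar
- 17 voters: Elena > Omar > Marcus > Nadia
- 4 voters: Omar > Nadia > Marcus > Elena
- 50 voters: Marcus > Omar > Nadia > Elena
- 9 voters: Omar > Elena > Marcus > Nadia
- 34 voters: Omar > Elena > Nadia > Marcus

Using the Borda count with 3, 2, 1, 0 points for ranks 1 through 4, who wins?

Elena: 24·0 + 31·3 + 17·3 + 4·0 + 50·0 + 9·2 + 34·2 = 230
Marcus: 24·1 + 31·1 + 17·1 + 4·1 + 50·3 + 9·1 + 34·0 = 235
Nadia: 24·3 + 31·2 + 17·0 + 4·2 + 50·1 + 9·0 + 34·1 = 226
Omar: 24·2 + 31·0 + 17·2 + 4·3 + 50·2 + 9·3 + 34·3 = 323
Omar has the highest Borda score (323).

Omar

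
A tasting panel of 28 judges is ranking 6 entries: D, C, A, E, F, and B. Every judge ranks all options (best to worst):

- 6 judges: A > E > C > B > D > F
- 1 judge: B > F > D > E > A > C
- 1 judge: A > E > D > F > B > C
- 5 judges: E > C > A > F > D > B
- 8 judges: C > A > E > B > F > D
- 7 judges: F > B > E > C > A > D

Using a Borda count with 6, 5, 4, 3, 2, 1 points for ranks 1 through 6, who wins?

D: 6·2 + 1·4 + 1·4 + 5·2 + 8·1 + 7·1 = 45
C: 6·4 + 1·1 + 1·1 + 5·5 + 8·6 + 7·3 = 120
A: 6·6 + 1·2 + 1·6 + 5·4 + 8·5 + 7·2 = 118
E: 6·5 + 1·3 + 1·5 + 5·6 + 8·4 + 7·4 = 128
F: 6·1 + 1·5 + 1·3 + 5·3 + 8·2 + 7·6 = 87
B: 6·3 + 1·6 + 1·2 + 5·1 + 8·3 + 7·5 = 90
E has the highest Borda score (128).

E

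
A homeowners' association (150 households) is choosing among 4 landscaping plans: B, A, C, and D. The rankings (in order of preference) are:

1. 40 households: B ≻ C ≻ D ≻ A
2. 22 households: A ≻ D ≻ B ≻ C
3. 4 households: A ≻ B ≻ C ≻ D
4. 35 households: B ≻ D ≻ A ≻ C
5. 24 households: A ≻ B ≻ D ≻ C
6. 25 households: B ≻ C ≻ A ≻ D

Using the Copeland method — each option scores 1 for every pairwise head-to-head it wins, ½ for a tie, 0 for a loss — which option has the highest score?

B: beats A, C, and D → score 3.
A: beats C; ties D; loses to B → score 1.5.
C: loses to B, A, and D → score 0.
D: beats C; ties A; loses to B → score 1.5.
B has the best pairwise record.

B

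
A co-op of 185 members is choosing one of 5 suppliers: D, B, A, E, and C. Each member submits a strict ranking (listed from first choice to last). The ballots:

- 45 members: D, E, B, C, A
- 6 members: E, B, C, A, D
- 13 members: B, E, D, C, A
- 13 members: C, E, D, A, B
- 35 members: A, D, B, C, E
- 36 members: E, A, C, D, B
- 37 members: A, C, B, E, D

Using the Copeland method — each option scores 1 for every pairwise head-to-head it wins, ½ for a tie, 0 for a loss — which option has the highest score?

E

D: beats B and C; loses to A and E → score 2.
B: beats C; loses to D, A, and E → score 1.
A: beats D, B, and C; loses to E → score 3.
E: beats D, B, A, and C → score 4.
C: loses to D, B, A, and E → score 0.
E has the best pairwise record.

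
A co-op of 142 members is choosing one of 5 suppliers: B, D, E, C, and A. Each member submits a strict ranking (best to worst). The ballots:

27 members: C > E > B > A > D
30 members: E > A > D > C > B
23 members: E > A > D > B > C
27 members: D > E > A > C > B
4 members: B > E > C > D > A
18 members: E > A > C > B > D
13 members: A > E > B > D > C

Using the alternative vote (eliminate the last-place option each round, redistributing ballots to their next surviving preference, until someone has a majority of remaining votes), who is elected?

E

Round 1: B 4, D 27, E 71, C 27, A 13. Eliminate B.
Round 2: D 27, E 75, C 27, A 13. E has a majority.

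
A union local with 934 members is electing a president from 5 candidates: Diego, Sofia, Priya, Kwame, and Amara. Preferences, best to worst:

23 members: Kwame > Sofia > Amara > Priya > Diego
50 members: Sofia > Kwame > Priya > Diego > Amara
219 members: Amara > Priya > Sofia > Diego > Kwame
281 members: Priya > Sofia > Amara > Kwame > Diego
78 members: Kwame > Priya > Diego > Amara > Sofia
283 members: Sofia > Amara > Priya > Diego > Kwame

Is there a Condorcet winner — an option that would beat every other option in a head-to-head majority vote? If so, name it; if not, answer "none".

Checking pairwise contests:
Sofia beats Diego 856–78.
Priya beats Sofia 578–356.
Amara beats Priya 525–409.
Diego beats Kwame 502–432.
Sofia beats Amara 637–297.
Every option loses at least one head-to-head, so there is no Condorcet winner.

none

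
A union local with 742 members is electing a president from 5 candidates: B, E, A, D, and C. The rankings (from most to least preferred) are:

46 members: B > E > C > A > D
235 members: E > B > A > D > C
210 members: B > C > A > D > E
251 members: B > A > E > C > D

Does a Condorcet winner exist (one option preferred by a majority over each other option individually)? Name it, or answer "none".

B vs E: 507–235 for B.
B vs A: 742–0 for B.
B vs D: 742–0 for B.
B vs C: 742–0 for B.
B beats every other option head-to-head.

B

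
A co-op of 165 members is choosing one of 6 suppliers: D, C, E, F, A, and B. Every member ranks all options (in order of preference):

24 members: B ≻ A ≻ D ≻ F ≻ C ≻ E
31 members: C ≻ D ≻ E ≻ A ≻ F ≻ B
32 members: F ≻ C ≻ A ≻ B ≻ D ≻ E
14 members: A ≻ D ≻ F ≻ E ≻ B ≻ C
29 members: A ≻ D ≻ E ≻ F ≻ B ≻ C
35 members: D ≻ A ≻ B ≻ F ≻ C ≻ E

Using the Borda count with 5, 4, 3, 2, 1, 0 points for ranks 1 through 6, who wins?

D: 24·3 + 31·4 + 32·1 + 14·4 + 29·4 + 35·5 = 575
C: 24·1 + 31·5 + 32·4 + 14·0 + 29·0 + 35·1 = 342
E: 24·0 + 31·3 + 32·0 + 14·2 + 29·3 + 35·0 = 208
F: 24·2 + 31·1 + 32·5 + 14·3 + 29·2 + 35·2 = 409
A: 24·4 + 31·2 + 32·3 + 14·5 + 29·5 + 35·4 = 609
B: 24·5 + 31·0 + 32·2 + 14·1 + 29·1 + 35·3 = 332
A has the highest Borda score (609).

A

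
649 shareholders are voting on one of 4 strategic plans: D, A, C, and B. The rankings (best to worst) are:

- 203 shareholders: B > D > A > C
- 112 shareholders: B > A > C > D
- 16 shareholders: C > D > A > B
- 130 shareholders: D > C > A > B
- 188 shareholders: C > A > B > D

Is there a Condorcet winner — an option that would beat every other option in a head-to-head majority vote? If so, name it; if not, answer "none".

none

Checking pairwise contests:
B beats D 503–146.
D beats A 349–300.
D beats C 333–316.
A beats B 334–315.
Every option loses at least one head-to-head, so there is no Condorcet winner.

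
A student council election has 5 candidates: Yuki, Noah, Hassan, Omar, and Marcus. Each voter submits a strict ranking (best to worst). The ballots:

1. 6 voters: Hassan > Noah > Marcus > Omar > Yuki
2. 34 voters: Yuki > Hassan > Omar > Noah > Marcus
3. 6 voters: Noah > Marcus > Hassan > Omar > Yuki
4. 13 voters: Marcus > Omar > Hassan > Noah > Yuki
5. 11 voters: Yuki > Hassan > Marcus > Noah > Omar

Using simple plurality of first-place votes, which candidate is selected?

First-place votes: Yuki 45, Noah 6, Hassan 6, Omar 0, Marcus 13.
Yuki has the most first-place votes.

Yuki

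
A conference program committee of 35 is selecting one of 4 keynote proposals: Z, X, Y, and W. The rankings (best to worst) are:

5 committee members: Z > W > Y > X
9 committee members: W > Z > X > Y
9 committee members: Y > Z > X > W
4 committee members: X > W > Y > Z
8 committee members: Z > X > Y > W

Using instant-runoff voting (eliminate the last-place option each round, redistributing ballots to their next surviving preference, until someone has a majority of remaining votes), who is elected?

Z

Round 1: Z 13, X 4, Y 9, W 9. Eliminate X.
Round 2: Z 13, Y 9, W 13. Eliminate Y.
Round 3: Z 22, W 13. Z has a majority.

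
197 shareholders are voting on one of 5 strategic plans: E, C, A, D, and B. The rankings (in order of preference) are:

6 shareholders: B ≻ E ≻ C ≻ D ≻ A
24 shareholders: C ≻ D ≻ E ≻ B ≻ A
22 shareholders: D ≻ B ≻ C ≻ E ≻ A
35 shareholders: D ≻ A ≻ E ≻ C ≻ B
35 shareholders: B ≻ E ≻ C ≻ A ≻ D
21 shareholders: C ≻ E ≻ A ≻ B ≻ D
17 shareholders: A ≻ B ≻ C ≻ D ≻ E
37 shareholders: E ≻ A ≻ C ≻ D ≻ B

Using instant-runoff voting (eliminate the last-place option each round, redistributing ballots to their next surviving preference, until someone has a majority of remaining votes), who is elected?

Round 1: E 37, C 45, A 17, D 57, B 41. Eliminate A.
Round 2: E 37, C 45, D 57, B 58. Eliminate E.
Round 3: C 82, D 57, B 58. Eliminate D.
Round 4: C 117, B 80. C has a majority.

C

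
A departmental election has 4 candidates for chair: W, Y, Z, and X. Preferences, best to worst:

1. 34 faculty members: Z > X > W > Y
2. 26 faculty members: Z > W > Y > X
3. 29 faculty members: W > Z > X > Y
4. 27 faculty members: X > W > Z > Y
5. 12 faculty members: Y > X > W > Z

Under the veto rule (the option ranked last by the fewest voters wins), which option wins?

W

Last-place votes: W 0, Y 90, Z 12, X 26.
W is ranked last by the fewest voters, so W wins.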